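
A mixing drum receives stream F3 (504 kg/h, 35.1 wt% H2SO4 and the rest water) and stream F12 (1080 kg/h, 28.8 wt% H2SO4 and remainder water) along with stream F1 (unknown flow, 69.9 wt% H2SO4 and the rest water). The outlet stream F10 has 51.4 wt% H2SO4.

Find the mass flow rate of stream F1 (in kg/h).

Let F1 be the unknown flow. Total out = 1584 + F1.
H2SO4 balance: 487.94 + 0.699·F1 = 0.514·(1584 + F1)
(0.699 − 0.514)·F1 = 0.514×1584 − 487.94 = 326.23
F1 = 326.23 / 0.185 = 1763.4 kg/h

1763 kg/h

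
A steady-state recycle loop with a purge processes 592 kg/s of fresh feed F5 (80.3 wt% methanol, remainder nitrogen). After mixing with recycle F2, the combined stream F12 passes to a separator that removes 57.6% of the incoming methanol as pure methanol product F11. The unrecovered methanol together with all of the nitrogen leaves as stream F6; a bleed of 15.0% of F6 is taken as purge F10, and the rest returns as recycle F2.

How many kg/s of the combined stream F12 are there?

nitrogen enters only via F5 and leaves only via the purge: 592×0.197 = 0.150×(nitrogen in F6), and the separator passes all nitrogen, so nitrogen in F12 = nitrogen in F6 = 777.49 kg/s.
methanol in F12: m_A = 592×0.803 + (1−0.150)·(1−0.576)·m_A, so m_A = 475.38/0.6396 = 743.24 kg/s.
F12 = 743.24 + 777.49 = 1520.7 kg/s.

1521 kg/s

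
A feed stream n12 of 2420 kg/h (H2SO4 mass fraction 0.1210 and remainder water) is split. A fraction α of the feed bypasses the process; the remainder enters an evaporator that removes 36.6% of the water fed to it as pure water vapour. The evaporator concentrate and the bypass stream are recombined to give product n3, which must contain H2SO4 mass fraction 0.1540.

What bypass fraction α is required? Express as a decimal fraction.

All 2420×0.121 = 292.82 kg/h of H2SO4 reaches n3, so n3 = 292.82/0.154 = 1901.4 kg/h and vapour = 518.57 kg/h.
The evaporator receives (1−α)·2420 of feed at 0.879 water and removes 0.366 of that water:
0.366×0.879×(1−α)×2420 = 518.57
(1−α) = 518.57/778.55 = 0.6661;  α = 0.3339.

0.334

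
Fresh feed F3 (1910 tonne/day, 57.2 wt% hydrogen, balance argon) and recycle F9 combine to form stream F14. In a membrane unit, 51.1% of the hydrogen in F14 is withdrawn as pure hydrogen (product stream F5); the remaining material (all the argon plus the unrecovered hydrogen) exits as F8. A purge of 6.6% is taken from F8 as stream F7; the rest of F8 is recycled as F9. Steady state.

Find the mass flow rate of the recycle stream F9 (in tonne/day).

argon enters only via F3 and leaves only via the purge: 1910×0.428 = 0.066×(argon in F8), and the membrane unit passes all argon, so argon in F14 = argon in F8 = 12386 tonne/day.
hydrogen in F14: m_A = 1910×0.572 + (1−0.066)·(1−0.511)·m_A, so m_A = 1092.5/0.5433 = 2011 tonne/day.
F8 = (1−0.511)×2011 + 12386 = 13369 tonne/day.
Recycle F9 = (1−0.066)×13369 = 12487 tonne/day.

12490 tonne/day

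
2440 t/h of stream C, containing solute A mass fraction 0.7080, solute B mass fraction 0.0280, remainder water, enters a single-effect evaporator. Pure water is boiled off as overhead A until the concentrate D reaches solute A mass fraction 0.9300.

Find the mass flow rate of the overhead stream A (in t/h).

582.5 t/h

solute A is conserved: 2440×0.708 = 1727.5 t/h all reports to the concentrate.
Concentrate = 1727.5/(target fraction) = 1857.5 t/h.
Overhead = 2440 − 1857.5 = 582.45 t/h.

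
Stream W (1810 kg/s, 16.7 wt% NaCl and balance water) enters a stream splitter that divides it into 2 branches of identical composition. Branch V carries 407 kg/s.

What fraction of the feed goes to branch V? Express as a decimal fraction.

0.225

Fraction to V = 407/1810 = 0.2249.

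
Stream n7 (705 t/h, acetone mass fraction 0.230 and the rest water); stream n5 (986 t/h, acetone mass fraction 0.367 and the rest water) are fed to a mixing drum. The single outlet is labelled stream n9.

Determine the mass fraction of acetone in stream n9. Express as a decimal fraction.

0.310

Total flow out = 705 + 986 = 1691 t/h.
acetone in = 705×0.230 + 986×0.367 = 524.01 t/h.
acetone mass fraction in n9 = 524.01/1691 = 0.310.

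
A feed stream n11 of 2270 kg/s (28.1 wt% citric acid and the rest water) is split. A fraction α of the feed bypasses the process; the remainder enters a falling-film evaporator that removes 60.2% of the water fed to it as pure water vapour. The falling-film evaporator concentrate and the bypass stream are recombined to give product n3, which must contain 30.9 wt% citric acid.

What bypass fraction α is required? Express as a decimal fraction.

0.791

All 2270×0.281 = 637.87 kg/s of citric acid reaches n3, so n3 = 637.87/0.309 = 2064.3 kg/s and vapour = 205.7 kg/s.
The evaporator receives (1−α)·2270 of feed at 0.719 water and removes 0.602 of that water:
0.602×0.719×(1−α)×2270 = 205.7
(1−α) = 205.7/982.54 = 0.2094;  α = 0.7906.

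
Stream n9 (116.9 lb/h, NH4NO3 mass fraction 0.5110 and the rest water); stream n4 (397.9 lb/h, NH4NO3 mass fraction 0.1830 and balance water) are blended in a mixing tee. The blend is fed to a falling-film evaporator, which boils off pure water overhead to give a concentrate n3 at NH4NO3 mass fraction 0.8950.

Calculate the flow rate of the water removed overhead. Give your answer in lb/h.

NH4NO3 entering = 116.9×0.511 + 397.9×0.183 = 132.55 lb/h.
All NH4NO3 reports to n3, so n3 = 132.55/0.895 = 148.1 lb/h.
Total feed = 514.8 lb/h; overhead = 514.8 − 148.1 = 366.7 lb/h.

366.7 lb/h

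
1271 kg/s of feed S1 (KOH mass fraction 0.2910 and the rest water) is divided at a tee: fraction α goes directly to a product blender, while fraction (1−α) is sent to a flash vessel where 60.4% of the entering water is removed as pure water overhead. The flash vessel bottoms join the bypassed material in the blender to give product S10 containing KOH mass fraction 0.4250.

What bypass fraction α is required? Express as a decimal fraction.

0.264

All 1271×0.291 = 369.86 kg/s of KOH reaches S10, so S10 = 369.86/0.425 = 870.26 kg/s and vapour = 400.74 kg/s.
The evaporator receives (1−α)·1271 of feed at 0.709 water and removes 0.604 of that water:
0.604×0.709×(1−α)×1271 = 400.74
(1−α) = 400.74/544.29 = 0.7363;  α = 0.2637.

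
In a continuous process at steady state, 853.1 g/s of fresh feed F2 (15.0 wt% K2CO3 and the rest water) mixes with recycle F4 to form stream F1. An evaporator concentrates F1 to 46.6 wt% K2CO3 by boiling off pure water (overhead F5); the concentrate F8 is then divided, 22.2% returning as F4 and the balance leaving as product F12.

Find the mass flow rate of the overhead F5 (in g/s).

Overall K2CO3 balance (none leaves overhead): K2CO3 in fresh feed = K2CO3 in product, i.e. 853.1×0.150 = (1−0.222)·F8·0.466.
F8 = 127.97/(0.466×0.778) = 352.96 g/s.
Recycle F4 = 0.222×352.96 = 78.357 g/s.
Combined feed F1 = 853.1 + 78.357 = 931.46 g/s.
Overhead F5 = F1 − F8 = 931.46 − 352.96 = 578.5 g/s.

578.5 g/s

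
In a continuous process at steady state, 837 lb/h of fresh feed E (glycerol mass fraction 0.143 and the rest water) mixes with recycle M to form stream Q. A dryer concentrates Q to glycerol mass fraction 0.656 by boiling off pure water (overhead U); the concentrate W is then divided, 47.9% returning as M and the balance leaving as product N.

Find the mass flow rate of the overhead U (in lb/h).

654.5 lb/h

Overall glycerol balance (none leaves overhead): glycerol in fresh feed = glycerol in product, i.e. 837×0.143 = (1−0.479)·W·0.656.
W = 119.69/(0.656×0.521) = 350.2 lb/h.
Recycle M = 0.479×350.2 = 167.75 lb/h.
Combined feed Q = 837 + 167.75 = 1004.7 lb/h.
Overhead U = Q − W = 1004.7 − 350.2 = 654.54 lb/h.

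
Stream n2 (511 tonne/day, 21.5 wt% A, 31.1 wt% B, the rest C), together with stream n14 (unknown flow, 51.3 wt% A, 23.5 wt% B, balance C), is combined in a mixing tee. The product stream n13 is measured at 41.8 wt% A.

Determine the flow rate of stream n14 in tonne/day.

1092 tonne/day

Let n14 be the unknown flow. Total out = 511 + n14.
A balance: 109.86 + 0.513·n14 = 0.418·(511 + n14)
(0.513 − 0.418)·n14 = 0.418×511 − 109.86 = 103.73
n14 = 103.73 / 0.095 = 1091.9 tonne/day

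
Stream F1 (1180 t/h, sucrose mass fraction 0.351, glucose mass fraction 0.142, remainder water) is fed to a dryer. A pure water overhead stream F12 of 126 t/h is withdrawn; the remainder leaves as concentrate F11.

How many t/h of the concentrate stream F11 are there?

Concentrate = 1180 − 126 = 1054 t/h.

1054 t/h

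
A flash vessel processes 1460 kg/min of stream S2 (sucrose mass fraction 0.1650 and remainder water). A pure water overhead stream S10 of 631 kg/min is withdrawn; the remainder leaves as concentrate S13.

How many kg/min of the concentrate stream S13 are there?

Concentrate = 1460 − 631 = 829 kg/min.

829 kg/min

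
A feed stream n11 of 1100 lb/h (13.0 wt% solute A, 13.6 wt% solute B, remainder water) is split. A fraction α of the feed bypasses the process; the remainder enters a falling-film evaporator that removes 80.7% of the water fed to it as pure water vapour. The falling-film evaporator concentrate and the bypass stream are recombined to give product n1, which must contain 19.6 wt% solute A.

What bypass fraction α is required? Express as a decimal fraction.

0.432

All 1100×0.130 = 143 lb/h of solute A reaches n1, so n1 = 143/0.196 = 729.59 lb/h and vapour = 370.41 lb/h.
The evaporator receives (1−α)·1100 of feed at 0.734 water and removes 0.807 of that water:
0.807×0.734×(1−α)×1100 = 370.41
(1−α) = 370.41/651.57 = 0.5685;  α = 0.4315.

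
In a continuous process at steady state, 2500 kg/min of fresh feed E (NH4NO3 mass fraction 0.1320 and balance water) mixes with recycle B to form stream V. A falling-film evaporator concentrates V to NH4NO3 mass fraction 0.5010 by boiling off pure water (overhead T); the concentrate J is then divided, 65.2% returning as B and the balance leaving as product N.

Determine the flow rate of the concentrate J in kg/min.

1893 kg/min

Overall NH4NO3 balance (none leaves overhead): NH4NO3 in fresh feed = NH4NO3 in product, i.e. 2500×0.132 = (1−0.652)·J·0.501.
J = 330/(0.501×0.348) = 1892.8 kg/min.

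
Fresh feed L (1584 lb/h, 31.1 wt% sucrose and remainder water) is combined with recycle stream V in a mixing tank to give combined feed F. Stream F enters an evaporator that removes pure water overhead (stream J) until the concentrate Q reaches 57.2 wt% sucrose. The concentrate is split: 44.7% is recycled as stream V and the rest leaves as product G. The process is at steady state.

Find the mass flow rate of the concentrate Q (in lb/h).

1557 lb/h

Overall sucrose balance (none leaves overhead): sucrose in fresh feed = sucrose in product, i.e. 1584×0.311 = (1−0.447)·Q·0.572.
Q = 492.62/(0.572×0.553) = 1557.4 lb/h.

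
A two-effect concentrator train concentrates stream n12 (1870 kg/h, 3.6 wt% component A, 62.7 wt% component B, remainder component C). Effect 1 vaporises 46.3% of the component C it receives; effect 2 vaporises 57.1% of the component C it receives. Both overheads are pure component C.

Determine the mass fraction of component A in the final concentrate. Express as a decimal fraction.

0.049

component C in feed = 1870×0.337 = 630.19 kg/h.
After stage 1: component C left = (1−0.463)×630.19 = 338.41; stream total = 1578.2 kg/h.
After stage 2: component C left = (1−0.571)×338.41 = 145.18; final concentrate = 1385 kg/h.
component A fraction = 67.32/1385 = 0.049.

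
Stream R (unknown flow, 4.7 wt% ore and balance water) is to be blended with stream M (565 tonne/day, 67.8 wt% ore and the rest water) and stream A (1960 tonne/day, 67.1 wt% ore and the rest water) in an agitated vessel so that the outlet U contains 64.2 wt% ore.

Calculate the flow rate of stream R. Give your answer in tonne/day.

Let R be the unknown flow. Total out = 2525 + R.
ore balance: 1698.2 + 0.047·R = 0.642·(2525 + R)
(0.047 − 0.642)·R = 0.642×2525 − 1698.2 = -77.18
R = -77.18 / -0.595 = 129.71 tonne/day

129.7 tonne/day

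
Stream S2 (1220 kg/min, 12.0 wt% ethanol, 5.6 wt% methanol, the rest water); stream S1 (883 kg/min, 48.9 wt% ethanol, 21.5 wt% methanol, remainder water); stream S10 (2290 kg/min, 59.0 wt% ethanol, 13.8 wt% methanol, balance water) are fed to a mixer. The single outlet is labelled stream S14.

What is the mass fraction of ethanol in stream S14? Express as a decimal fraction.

0.439

Total flow out = 1220 + 883 + 2290 = 4393 kg/min.
ethanol in = 1220×0.120 + 883×0.489 + 2290×0.590 = 1929.3 kg/min.
ethanol mass fraction in S14 = 1929.3/4393 = 0.439.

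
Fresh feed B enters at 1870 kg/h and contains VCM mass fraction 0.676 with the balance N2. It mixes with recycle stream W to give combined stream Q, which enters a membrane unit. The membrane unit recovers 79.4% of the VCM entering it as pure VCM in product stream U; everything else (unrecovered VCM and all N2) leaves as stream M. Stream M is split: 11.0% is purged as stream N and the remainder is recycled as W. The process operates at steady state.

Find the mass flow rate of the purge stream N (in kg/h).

N2 enters only via B and leaves only via the purge: 1870×0.324 = 0.110×(N2 in M), and the membrane unit passes all N2, so N2 in Q = N2 in M = 5508 kg/h.
VCM in Q: m_A = 1870×0.676 + (1−0.110)·(1−0.794)·m_A, so m_A = 1264.1/0.8167 = 1547.9 kg/h.
M = (1−0.794)×1547.9 + 5508 = 5826.9 kg/h.
Purge N = 0.110×5826.9 = 640.96 kg/h.

641 kg/h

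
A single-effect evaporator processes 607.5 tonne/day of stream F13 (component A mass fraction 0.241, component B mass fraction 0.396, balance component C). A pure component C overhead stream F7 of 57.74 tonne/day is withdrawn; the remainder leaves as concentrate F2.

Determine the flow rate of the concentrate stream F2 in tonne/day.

Concentrate = 607.5 − 57.74 = 549.76 tonne/day.

549.8 tonne/day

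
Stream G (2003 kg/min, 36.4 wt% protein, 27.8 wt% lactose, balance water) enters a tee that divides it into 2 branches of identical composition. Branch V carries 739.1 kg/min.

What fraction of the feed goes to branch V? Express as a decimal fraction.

0.369

Fraction to V = 739.1/2003 = 0.3690.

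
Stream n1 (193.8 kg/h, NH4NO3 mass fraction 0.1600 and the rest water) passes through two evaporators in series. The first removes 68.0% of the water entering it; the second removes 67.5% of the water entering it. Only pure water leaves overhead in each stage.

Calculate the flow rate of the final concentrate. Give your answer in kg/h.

water in feed = 193.8×0.840 = 162.79 kg/h.
After stage 1: water left = (1−0.680)×162.79 = 52.093; stream total = 83.101 kg/h.
After stage 2: water left = (1−0.675)×52.093 = 16.93; final concentrate = 47.938 kg/h.

47.94 kg/h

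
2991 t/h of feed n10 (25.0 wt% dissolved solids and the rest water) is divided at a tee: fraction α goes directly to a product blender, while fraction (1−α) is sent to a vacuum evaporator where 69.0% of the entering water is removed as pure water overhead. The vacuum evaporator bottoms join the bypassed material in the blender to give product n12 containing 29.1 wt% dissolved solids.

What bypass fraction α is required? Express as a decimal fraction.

All 2991×0.250 = 747.75 t/h of dissolved solids reaches n12, so n12 = 747.75/0.291 = 2569.6 t/h and vapour = 421.41 t/h.
The evaporator receives (1−α)·2991 of feed at 0.750 water and removes 0.690 of that water:
0.690×0.750×(1−α)×2991 = 421.41
(1−α) = 421.41/1547.8 = 0.2723;  α = 0.7277.

0.728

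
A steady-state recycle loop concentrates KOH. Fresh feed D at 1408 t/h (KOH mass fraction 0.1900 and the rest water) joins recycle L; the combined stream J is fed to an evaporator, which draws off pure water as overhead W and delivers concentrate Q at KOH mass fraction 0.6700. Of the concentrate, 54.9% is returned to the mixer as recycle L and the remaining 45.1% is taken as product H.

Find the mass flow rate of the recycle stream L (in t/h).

486 t/h

Overall KOH balance (none leaves overhead): KOH in fresh feed = KOH in product, i.e. 1408×0.190 = (1−0.549)·Q·0.670.
Q = 267.52/(0.670×0.451) = 885.33 t/h.
Recycle L = 0.549×885.33 = 486.05 t/h.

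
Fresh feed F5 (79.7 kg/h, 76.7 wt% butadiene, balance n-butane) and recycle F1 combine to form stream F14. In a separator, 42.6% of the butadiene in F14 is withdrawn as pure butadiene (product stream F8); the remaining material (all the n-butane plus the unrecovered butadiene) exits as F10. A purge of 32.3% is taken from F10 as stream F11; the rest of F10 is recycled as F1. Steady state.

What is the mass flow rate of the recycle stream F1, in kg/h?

n-butane enters only via F5 and leaves only via the purge: 79.7×0.233 = 0.323×(n-butane in F10), and the separator passes all n-butane, so n-butane in F14 = n-butane in F10 = 57.493 kg/h.
butadiene in F14: m_A = 79.7×0.767 + (1−0.323)·(1−0.426)·m_A, so m_A = 61.13/0.6114 = 99.983 kg/h.
F10 = (1−0.426)×99.983 + 57.493 = 114.88 kg/h.
Recycle F1 = (1−0.323)×114.88 = 77.776 kg/h.

77.78 kg/h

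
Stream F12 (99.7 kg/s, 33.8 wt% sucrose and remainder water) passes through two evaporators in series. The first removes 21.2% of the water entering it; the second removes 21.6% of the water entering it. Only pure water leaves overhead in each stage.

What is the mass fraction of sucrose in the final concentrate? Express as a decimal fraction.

water in feed = 99.7×0.662 = 66.001 kg/s.
After stage 1: water left = (1−0.212)×66.001 = 52.009; stream total = 85.708 kg/s.
After stage 2: water left = (1−0.216)×52.009 = 40.775; final concentrate = 74.474 kg/s.
sucrose fraction = 33.699/74.474 = 0.452.

0.452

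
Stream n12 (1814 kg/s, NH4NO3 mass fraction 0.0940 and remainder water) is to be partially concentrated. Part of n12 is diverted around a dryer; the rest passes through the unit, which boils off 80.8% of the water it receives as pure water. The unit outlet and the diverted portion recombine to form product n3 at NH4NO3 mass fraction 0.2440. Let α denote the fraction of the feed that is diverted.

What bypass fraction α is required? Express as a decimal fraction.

All 1814×0.094 = 170.52 kg/s of NH4NO3 reaches n3, so n3 = 170.52/0.244 = 698.84 kg/s and vapour = 1115.2 kg/s.
The evaporator receives (1−α)·1814 of feed at 0.906 water and removes 0.808 of that water:
0.808×0.906×(1−α)×1814 = 1115.2
(1−α) = 1115.2/1327.9 = 0.8398;  α = 0.1602.

0.160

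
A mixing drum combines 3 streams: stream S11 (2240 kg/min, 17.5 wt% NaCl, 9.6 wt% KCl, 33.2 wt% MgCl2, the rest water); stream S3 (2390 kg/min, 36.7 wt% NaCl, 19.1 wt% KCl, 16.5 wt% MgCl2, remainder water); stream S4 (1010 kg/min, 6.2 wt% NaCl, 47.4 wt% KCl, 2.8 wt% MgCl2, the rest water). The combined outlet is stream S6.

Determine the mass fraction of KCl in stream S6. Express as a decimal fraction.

0.204

Total flow out = 2240 + 2390 + 1010 = 5640 kg/min.
KCl in = 2240×0.096 + 2390×0.191 + 1010×0.474 = 1150.3 kg/min.
KCl mass fraction in S6 = 1150.3/5640 = 0.204.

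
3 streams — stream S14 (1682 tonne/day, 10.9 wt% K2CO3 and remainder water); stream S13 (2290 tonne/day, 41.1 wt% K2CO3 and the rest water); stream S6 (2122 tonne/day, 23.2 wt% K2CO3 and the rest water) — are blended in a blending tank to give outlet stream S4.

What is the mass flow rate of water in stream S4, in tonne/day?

4477 tonne/day

water out = water in = 1682×0.891 + 2290×0.589 + 2122×0.768 = 4477.2 tonne/day.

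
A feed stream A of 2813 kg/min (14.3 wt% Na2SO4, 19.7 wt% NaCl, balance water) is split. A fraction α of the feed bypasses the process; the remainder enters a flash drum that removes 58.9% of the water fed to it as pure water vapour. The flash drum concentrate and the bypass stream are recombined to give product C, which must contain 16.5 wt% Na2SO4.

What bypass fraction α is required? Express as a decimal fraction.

0.657

All 2813×0.143 = 402.26 kg/min of Na2SO4 reaches C, so C = 402.26/0.165 = 2437.9 kg/min and vapour = 375.07 kg/min.
The evaporator receives (1−α)·2813 of feed at 0.660 water and removes 0.589 of that water:
0.589×0.660×(1−α)×2813 = 375.07
(1−α) = 375.07/1093.5 = 0.3430;  α = 0.6570.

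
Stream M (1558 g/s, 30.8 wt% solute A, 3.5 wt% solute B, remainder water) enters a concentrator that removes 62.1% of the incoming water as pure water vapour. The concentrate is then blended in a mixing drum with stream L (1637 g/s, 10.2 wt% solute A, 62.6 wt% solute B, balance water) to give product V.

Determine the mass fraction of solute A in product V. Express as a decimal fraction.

0.253

Vapour removed = 0.621×0.657×1558 = 635.66 g/s; concentrate = 922.34 g/s.
solute A reaching the mixer = 479.86 (from concentrate) + 1637×0.102 = 646.84 g/s.
Product flow = 922.34 + 1637 = 2559.3 g/s; solute A fraction = 0.253.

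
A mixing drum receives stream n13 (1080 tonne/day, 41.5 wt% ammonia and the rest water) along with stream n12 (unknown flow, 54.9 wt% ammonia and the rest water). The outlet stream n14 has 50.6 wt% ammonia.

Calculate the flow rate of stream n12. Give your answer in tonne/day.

2286 tonne/day

Let n12 be the unknown flow. Total out = 1080 + n12.
ammonia balance: 448.2 + 0.549·n12 = 0.506·(1080 + n12)
(0.549 − 0.506)·n12 = 0.506×1080 − 448.2 = 98.28
n12 = 98.28 / 0.043 = 2285.6 tonne/day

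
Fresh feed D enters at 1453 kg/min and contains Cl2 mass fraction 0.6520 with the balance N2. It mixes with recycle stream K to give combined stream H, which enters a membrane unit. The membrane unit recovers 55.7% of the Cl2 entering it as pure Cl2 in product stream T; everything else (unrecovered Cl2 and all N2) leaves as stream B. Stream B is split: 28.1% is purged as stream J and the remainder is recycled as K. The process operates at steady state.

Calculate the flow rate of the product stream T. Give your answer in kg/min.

774.3 kg/min

Cl2 in H: m_A = 1453×0.652 + (1−0.281)·(1−0.557)·m_A, so m_A = 947.36/0.6815 = 1390.1 kg/min.
Product T = 0.557×1390.1 = 774.31 kg/min.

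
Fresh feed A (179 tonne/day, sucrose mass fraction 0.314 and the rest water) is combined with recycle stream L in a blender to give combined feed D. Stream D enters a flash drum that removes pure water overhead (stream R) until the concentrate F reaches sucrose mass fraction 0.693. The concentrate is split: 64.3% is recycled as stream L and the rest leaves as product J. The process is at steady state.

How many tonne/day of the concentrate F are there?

Overall sucrose balance (none leaves overhead): sucrose in fresh feed = sucrose in product, i.e. 179×0.314 = (1−0.643)·F·0.693.
F = 56.206/(0.693×0.357) = 227.19 tonne/day.

227.2 tonne/day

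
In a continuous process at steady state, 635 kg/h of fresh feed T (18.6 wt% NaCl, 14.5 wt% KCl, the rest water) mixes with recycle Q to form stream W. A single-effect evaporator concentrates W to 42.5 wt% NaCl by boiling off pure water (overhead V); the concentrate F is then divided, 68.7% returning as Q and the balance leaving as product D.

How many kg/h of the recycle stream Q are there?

610 kg/h

Overall NaCl balance (none leaves overhead): NaCl in fresh feed = NaCl in product, i.e. 635×0.186 = (1−0.687)·F·0.425.
F = 118.11/(0.425×0.313) = 887.88 kg/h.
Recycle Q = 0.687×887.88 = 609.97 kg/h.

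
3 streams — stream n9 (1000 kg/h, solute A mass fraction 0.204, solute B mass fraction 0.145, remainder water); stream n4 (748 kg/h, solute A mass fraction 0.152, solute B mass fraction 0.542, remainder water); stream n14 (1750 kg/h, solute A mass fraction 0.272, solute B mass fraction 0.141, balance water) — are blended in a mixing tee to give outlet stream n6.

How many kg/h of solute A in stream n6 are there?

solute A out = solute A in = 1000×0.204 + 748×0.152 + 1750×0.272 = 793.7 kg/h.

793.7 kg/h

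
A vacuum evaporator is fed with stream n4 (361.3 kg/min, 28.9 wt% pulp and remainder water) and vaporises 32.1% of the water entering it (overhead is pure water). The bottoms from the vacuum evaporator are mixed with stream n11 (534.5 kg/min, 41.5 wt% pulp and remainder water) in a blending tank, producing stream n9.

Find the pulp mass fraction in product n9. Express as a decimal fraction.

0.401

Vapour removed = 0.321×0.711×361.3 = 82.46 kg/min; concentrate = 278.84 kg/min.
pulp reaching the mixer = 104.42 (from concentrate) + 534.5×0.415 = 326.23 kg/min.
Product flow = 278.84 + 534.5 = 813.34 kg/min; pulp fraction = 0.401.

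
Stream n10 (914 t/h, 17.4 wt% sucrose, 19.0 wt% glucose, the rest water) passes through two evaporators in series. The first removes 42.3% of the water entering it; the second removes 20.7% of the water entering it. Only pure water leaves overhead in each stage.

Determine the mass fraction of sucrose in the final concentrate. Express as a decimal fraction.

water in feed = 914×0.636 = 581.3 t/h.
After stage 1: water left = (1−0.423)×581.3 = 335.41; stream total = 668.11 t/h.
After stage 2: water left = (1−0.207)×335.41 = 265.98; final concentrate = 598.68 t/h.
sucrose fraction = 159.04/598.68 = 0.266.

0.266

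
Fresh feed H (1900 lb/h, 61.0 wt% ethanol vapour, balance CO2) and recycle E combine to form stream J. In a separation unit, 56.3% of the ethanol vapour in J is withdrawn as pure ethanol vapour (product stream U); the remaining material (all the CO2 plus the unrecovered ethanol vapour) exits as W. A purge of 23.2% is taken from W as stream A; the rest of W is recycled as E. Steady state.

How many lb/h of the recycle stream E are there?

3038 lb/h

CO2 enters only via H and leaves only via the purge: 1900×0.390 = 0.232×(CO2 in W), and the separation unit passes all CO2, so CO2 in J = CO2 in W = 3194 lb/h.
ethanol vapour in J: m_A = 1900×0.610 + (1−0.232)·(1−0.563)·m_A, so m_A = 1159/0.6644 = 1744.5 lb/h.
W = (1−0.563)×1744.5 + 3194 = 3956.3 lb/h.
Recycle E = (1−0.232)×3956.3 = 3038.4 lb/h.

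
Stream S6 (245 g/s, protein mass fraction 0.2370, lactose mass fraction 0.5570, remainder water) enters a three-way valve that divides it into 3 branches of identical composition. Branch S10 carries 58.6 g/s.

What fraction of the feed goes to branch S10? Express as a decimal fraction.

Fraction to S10 = 58.6/245 = 0.2392.

0.239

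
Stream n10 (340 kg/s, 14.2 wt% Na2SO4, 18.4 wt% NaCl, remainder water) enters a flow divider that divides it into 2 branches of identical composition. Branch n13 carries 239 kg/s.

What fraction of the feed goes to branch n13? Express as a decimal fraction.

Fraction to n13 = 239/340 = 0.7029.

0.703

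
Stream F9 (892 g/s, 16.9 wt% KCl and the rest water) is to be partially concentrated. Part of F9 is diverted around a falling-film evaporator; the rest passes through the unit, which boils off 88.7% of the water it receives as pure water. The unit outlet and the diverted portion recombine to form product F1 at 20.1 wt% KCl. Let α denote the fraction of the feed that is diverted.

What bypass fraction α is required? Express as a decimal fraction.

All 892×0.169 = 150.75 g/s of KCl reaches F1, so F1 = 150.75/0.201 = 749.99 g/s and vapour = 142.01 g/s.
The evaporator receives (1−α)·892 of feed at 0.831 water and removes 0.887 of that water:
0.887×0.831×(1−α)×892 = 142.01
(1−α) = 142.01/657.49 = 0.2160;  α = 0.7840.

0.784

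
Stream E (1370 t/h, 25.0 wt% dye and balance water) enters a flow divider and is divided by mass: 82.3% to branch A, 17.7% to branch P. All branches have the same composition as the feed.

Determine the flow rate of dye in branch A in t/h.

Branch A total = 0.823×1370 = 1127.5 t/h.
dye in A = 0.250×1127.5 = 281.88 t/h.

281.9 t/h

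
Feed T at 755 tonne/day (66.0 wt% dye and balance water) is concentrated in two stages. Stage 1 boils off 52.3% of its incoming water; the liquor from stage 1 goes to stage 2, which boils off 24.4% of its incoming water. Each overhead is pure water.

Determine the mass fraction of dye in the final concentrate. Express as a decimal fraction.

0.843

water in feed = 755×0.340 = 256.7 tonne/day.
After stage 1: water left = (1−0.523)×256.7 = 122.45; stream total = 620.75 tonne/day.
After stage 2: water left = (1−0.244)×122.45 = 92.569; final concentrate = 590.87 tonne/day.
dye fraction = 498.3/590.87 = 0.843.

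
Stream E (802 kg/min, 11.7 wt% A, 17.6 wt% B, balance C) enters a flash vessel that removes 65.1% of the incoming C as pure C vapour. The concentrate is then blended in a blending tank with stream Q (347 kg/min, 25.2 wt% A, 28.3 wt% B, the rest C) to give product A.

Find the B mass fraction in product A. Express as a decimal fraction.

Vapour removed = 0.651×0.707×802 = 369.13 kg/min; concentrate = 432.87 kg/min.
B reaching the mixer = 141.15 (from concentrate) + 347×0.283 = 239.35 kg/min.
Product flow = 432.87 + 347 = 779.87 kg/min; B fraction = 0.307.

0.307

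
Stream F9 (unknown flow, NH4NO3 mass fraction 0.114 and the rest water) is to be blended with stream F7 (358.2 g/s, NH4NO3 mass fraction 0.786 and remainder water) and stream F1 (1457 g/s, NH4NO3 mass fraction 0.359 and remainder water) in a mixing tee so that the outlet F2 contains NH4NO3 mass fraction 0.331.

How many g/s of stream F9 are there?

Let F9 be the unknown flow. Total out = 1815.2 + F9.
NH4NO3 balance: 804.61 + 0.114·F9 = 0.331·(1815.2 + F9)
(0.114 − 0.331)·F9 = 0.331×1815.2 − 804.61 = -203.78
F9 = -203.78 / -0.217 = 939.06 g/s

939.1 g/s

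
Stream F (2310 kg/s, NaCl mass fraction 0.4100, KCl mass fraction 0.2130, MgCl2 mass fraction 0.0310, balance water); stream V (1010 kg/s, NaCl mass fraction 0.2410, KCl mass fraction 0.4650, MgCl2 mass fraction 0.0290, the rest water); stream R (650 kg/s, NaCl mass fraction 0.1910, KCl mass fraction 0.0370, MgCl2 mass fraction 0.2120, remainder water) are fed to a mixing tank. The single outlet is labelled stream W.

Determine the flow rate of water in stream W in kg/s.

1431 kg/s

water out = water in = 2310×0.346 + 1010×0.265 + 650×0.560 = 1430.9 kg/s.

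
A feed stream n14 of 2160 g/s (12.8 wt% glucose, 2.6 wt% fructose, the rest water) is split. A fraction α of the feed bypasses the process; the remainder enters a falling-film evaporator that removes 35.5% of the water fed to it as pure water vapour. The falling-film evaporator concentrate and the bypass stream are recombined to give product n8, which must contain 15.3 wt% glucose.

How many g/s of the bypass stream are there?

984.8 g/s

All 2160×0.128 = 276.48 g/s of glucose reaches n8, so n8 = 276.48/0.153 = 1807.1 g/s and vapour = 352.94 g/s.
The evaporator receives (1−α)·2160 of feed at 0.846 water and removes 0.355 of that water:
0.355×0.846×(1−α)×2160 = 352.94
(1−α) = 352.94/648.71 = 0.5441;  α = 0.4559.
Bypass flow = 0.4559×2160 = 984.82 g/s.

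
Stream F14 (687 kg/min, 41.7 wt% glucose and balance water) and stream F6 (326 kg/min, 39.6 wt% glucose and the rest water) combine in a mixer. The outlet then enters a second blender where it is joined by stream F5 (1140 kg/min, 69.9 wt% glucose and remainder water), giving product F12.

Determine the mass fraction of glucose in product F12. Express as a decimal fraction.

Overall, product flow = 2153 kg/min.
glucose in = 687×0.417 + 326×0.396 + 1140×0.699 = 1212.4 kg/min.
glucose fraction in F12 = 0.5631.

0.5631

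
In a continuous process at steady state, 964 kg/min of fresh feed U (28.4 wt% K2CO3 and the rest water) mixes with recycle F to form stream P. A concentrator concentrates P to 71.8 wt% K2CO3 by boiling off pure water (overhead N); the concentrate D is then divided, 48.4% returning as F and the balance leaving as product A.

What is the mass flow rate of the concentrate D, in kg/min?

Overall K2CO3 balance (none leaves overhead): K2CO3 in fresh feed = K2CO3 in product, i.e. 964×0.284 = (1−0.484)·D·0.718.
D = 273.78/(0.718×0.516) = 738.96 kg/min.

739 kg/min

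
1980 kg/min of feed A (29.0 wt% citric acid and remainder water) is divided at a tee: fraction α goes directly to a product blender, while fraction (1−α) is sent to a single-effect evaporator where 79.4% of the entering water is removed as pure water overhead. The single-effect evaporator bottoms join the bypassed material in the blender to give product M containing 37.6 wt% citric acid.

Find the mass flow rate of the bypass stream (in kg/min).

1177 kg/min

All 1980×0.290 = 574.2 kg/min of citric acid reaches M, so M = 574.2/0.376 = 1527.1 kg/min and vapour = 452.87 kg/min.
The evaporator receives (1−α)·1980 of feed at 0.710 water and removes 0.794 of that water:
0.794×0.710×(1−α)×1980 = 452.87
(1−α) = 452.87/1116.2 = 0.4057;  α = 0.5943.
Bypass flow = 0.5943×1980 = 1176.7 kg/min.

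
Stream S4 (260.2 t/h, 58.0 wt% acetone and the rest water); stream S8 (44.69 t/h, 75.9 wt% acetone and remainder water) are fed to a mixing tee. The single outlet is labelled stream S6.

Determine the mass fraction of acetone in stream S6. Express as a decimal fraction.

Total flow out = 260.2 + 44.69 = 304.89 t/h.
acetone in = 260.2×0.580 + 44.69×0.759 = 184.84 t/h.
acetone mass fraction in S6 = 184.84/304.89 = 0.606.

0.606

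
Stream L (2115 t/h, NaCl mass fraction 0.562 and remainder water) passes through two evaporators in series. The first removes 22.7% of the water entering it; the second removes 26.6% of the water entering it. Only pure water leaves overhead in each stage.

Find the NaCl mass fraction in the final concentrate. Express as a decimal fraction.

water in feed = 2115×0.438 = 926.37 t/h.
After stage 1: water left = (1−0.227)×926.37 = 716.08; stream total = 1904.7 t/h.
After stage 2: water left = (1−0.266)×716.08 = 525.61; final concentrate = 1714.2 t/h.
NaCl fraction = 1188.6/1714.2 = 0.693.

0.693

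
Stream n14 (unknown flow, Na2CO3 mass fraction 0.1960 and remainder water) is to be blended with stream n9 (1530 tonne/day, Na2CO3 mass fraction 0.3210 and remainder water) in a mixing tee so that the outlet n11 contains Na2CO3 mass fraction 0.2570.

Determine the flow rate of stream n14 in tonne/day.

Let n14 be the unknown flow. Total out = 1530 + n14.
Na2CO3 balance: 491.13 + 0.196·n14 = 0.257·(1530 + n14)
(0.196 − 0.257)·n14 = 0.257×1530 − 491.13 = -97.92
n14 = -97.92 / -0.061 = 1605.2 tonne/day

1605 tonne/day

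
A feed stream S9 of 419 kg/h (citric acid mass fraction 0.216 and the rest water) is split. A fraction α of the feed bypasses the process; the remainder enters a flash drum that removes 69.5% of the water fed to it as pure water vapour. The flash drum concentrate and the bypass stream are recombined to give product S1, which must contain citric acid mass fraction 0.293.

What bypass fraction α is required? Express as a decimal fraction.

All 419×0.216 = 90.504 kg/h of citric acid reaches S1, so S1 = 90.504/0.293 = 308.89 kg/h and vapour = 110.11 kg/h.
The evaporator receives (1−α)·419 of feed at 0.784 water and removes 0.695 of that water:
0.695×0.784×(1−α)×419 = 110.11
(1−α) = 110.11/228.3 = 0.4823;  α = 0.5177.

0.518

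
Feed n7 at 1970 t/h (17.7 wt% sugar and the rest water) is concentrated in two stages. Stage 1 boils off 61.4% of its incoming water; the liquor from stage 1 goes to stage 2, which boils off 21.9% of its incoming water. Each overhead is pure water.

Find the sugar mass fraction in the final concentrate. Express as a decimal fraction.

0.416

water in feed = 1970×0.823 = 1621.3 t/h.
After stage 1: water left = (1−0.614)×1621.3 = 625.83; stream total = 974.52 t/h.
After stage 2: water left = (1−0.219)×625.83 = 488.77; final concentrate = 837.46 t/h.
sugar fraction = 348.69/837.46 = 0.416.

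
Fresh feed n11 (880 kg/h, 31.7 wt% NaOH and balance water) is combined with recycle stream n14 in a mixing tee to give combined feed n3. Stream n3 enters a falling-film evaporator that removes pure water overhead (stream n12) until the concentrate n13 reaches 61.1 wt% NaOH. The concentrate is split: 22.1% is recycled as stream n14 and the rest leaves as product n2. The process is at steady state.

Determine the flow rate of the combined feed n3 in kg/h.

Overall NaOH balance (none leaves overhead): NaOH in fresh feed = NaOH in product, i.e. 880×0.317 = (1−0.221)·n13·0.611.
n13 = 278.96/(0.611×0.779) = 586.09 kg/h.
Recycle n14 = 0.221×586.09 = 129.53 kg/h.
Combined feed n3 = 880 + 129.53 = 1009.5 kg/h.

1010 kg/h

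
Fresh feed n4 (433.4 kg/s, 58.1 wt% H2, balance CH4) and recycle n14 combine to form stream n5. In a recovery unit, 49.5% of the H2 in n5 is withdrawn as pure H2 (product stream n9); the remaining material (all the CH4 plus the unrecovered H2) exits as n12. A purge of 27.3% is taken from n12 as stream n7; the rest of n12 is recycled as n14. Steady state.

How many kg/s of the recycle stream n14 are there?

CH4 enters only via n4 and leaves only via the purge: 433.4×0.419 = 0.273×(CH4 in n12), and the recovery unit passes all CH4, so CH4 in n5 = CH4 in n12 = 665.18 kg/s.
H2 in n5: m_A = 433.4×0.581 + (1−0.273)·(1−0.495)·m_A, so m_A = 251.81/0.6329 = 397.88 kg/s.
n12 = (1−0.495)×397.88 + 665.18 = 866.11 kg/s.
Recycle n14 = (1−0.273)×866.11 = 629.66 kg/s.

629.7 kg/s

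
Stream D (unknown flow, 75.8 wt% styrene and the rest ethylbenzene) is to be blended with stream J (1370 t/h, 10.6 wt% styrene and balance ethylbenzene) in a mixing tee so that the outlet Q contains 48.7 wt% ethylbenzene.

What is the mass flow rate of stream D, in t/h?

2276 t/h

Let D be the unknown flow. Total out = 1370 + D.
ethylbenzene balance: 1224.8 + 0.242·D = 0.487·(1370 + D)
(0.242 − 0.487)·D = 0.487×1370 − 1224.8 = -557.59
D = -557.59 / -0.245 = 2275.9 t/h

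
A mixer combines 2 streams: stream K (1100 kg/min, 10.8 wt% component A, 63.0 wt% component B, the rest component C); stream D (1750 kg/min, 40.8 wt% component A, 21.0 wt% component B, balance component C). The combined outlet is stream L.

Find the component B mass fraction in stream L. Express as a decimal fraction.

Total flow out = 1100 + 1750 = 2850 kg/min.
component B in = 1100×0.630 + 1750×0.210 = 1060.5 kg/min.
component B mass fraction in L = 1060.5/2850 = 0.372.

0.372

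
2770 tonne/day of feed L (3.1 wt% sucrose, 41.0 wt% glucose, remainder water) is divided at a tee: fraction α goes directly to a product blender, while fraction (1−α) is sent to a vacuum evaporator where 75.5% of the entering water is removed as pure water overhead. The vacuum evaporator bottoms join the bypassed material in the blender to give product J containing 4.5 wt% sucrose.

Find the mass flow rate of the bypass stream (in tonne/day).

728.1 tonne/day

All 2770×0.031 = 85.87 tonne/day of sucrose reaches J, so J = 85.87/0.045 = 1908.2 tonne/day and vapour = 861.78 tonne/day.
The evaporator receives (1−α)·2770 of feed at 0.559 water and removes 0.755 of that water:
0.755×0.559×(1−α)×2770 = 861.78
(1−α) = 861.78/1169.1 = 0.7372;  α = 0.2628.
Bypass flow = 0.2628×2770 = 728.09 tonne/day.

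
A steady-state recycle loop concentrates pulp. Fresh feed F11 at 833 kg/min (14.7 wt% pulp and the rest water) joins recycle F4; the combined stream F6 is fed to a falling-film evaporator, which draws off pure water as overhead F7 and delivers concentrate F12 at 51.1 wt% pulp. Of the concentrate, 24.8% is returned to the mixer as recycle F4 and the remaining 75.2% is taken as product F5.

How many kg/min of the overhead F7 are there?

Overall pulp balance (none leaves overhead): pulp in fresh feed = pulp in product, i.e. 833×0.147 = (1−0.248)·F12·0.511.
F12 = 122.45/(0.511×0.752) = 318.66 kg/min.
Recycle F4 = 0.248×318.66 = 79.027 kg/min.
Combined feed F6 = 833 + 79.027 = 912.03 kg/min.
Overhead F7 = F6 − F12 = 912.03 − 318.66 = 593.37 kg/min.

593.4 kg/min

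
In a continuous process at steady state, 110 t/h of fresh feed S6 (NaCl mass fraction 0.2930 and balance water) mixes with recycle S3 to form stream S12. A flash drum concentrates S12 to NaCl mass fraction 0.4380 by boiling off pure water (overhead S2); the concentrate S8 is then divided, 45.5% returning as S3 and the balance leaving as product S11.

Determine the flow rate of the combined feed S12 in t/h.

Overall NaCl balance (none leaves overhead): NaCl in fresh feed = NaCl in product, i.e. 110×0.293 = (1−0.455)·S8·0.438.
S8 = 32.23/(0.438×0.545) = 135.02 t/h.
Recycle S3 = 0.455×135.02 = 61.433 t/h.
Combined feed S12 = 110 + 61.433 = 171.43 t/h.

171.4 t/h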